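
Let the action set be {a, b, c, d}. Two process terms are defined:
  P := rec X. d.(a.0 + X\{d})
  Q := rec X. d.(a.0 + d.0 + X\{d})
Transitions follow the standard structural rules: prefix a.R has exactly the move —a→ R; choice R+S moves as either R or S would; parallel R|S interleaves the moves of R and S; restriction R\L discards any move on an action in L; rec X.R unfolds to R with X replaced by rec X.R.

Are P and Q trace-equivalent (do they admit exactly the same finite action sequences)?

NO — witness ⟨dd⟩

P's transition system — 3 states:
  p0 = rec X. d.(a.0 + X\{d}) has moves =d=> p1
  p1 = a.0 + (rec X. d.(a.0 + X\{d}))\{d} has moves =a=> p2
  p2 = 0 has moves deadlocked
Q's transition system — 3 states:
  q0 = rec X. d.(a.0 + d.0 + X\{d}) has moves =d=> q1
  q1 = a.0 + d.0 + (rec X. d.(a.0 + d.0 + X\{d}))\{d} has moves =a=> q2, =d=> q2
  q2 = 0 has moves deadlocked
Run σ = ⟨dd⟩ on Q: start {q0}
  step 1 (d): {q1}
  step 2 (d): {q2}
  ✓ Q
Run σ = ⟨dd⟩ on P: start {p0}
  step 1 (d): {p1}
  step 2 (d): ∅ (P stuck)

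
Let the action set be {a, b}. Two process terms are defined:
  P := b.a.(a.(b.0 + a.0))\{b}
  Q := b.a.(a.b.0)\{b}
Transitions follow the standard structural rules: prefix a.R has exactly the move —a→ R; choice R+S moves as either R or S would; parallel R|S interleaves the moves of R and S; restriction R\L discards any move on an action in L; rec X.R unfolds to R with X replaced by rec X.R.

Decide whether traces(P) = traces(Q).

trace-distinct — witness ⟨baaa⟩

LTS(P): 5 reachable states
  m0 = b.a.(a.(b.0 + a.0))\{b} | --b--▸ m1
  m1 = a.(a.(b.0 + a.0))\{b} | --a--▸ m2
  m2 = (a.(b.0 + a.0))\{b} | --a--▸ m3
  m3 = (b.0 + a.0)\{b} | --a--▸ m4
  m4 = 0\{b} | (no moves)
LTS(Q): 4 reachable states
  n0 = b.a.(a.b.0)\{b} | --b--▸ n1
  n1 = a.(a.b.0)\{b} | --a--▸ n2
  n2 = (a.b.0)\{b} | --a--▸ n3
  n3 = (b.0)\{b} | (no moves)
Executing baaa from P (initial set {m0}):
  after b @ step 1: {m1}
  after a @ step 2: {m2}
  after a @ step 3: {m3}
  after a @ step 4: {m4}
  P completes σ.
Executing baaa from Q (initial set {n0}):
  after b @ step 1: {n1}
  after a @ step 2: {n2}
  after a @ step 3: {n3}
  after a @ step 4: ∅  — Q cannot continue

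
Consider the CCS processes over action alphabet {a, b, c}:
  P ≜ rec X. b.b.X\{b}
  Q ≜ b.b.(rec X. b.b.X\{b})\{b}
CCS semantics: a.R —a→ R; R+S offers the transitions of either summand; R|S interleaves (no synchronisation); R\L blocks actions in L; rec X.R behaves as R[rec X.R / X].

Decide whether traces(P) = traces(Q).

LTS(P): 3 reachable states
  m0 = rec X. b.b.X\{b} :: -b-> m1
  m1 = b.(rec X. b.b.X\{b})\{b} :: -b-> m2
  m2 = (rec X. b.b.X\{b})\{b} :: stopped
LTS(Q): 3 reachable states
  n0 = b.b.(rec X. b.b.X\{b})\{b} :: -b-> n1
  n1 = b.(rec X. b.b.X\{b})\{b} :: -b-> n2
  n2 = (rec X. b.b.X\{b})\{b} :: stopped
Partition-refinement fixed point:
  B0 = {m0, n0}
  B1 = {m1, n1}
  B2 = {m2, n2}
m0 ∈ B0, n0 ∈ B0 → same block
Bisimilar ⇒ trace-equivalent.

trace-equivalent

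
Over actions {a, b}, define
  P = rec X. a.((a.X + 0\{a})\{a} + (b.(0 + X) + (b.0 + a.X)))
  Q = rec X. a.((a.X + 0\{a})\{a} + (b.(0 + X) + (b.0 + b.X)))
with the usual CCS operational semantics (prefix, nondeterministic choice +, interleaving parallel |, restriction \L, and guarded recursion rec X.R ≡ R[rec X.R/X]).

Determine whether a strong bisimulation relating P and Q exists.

P ≁ Q

Reachable graph of P (4 states):
  s0 = rec X. a.((a.X + 0\{a})\{a} + (b.(0 + X) + (b.0 + a.X))) → ··a··> s1
  s1 = (a.(rec X. a.((a.X + 0\{a})\{a} + (b.(0 + X) + (b.0 + a.X)))) + 0\{a})\{a} + (b.(0 + (rec X. a.((a.X + 0\{a})\{a} + (b.(0 + X) + (b.0 + a.X))))) + (b.0 + a.(rec X. a.((a.X + 0\{a})\{a} + (b.(0 + X) + (b.0 + a.X)))))) → ··a··> s0, ··b··> s2, ··b··> s3
  s2 = 0 → ∅
  s3 = 0 + (rec X. a.((a.X + 0\{a})\{a} + (b.(0 + X) + (b.0 + a.X)))) → ··a··> s1
Reachable graph of Q (4 states):
  t0 = rec X. a.((a.X + 0\{a})\{a} + (b.(0 + X) + (b.0 + b.X))) → ··a··> t1
  t1 = (a.(rec X. a.((a.X + 0\{a})\{a} + (b.(0 + X) + (b.0 + b.X)))) + 0\{a})\{a} + (b.(0 + (rec X. a.((a.X + 0\{a})\{a} + (b.(0 + X) + (b.0 + b.X))))) + (b.0 + b.(rec X. a.((a.X + 0\{a})\{a} + (b.(0 + X) + (b.0 + b.X)))))) → ··b··> t0, ··b··> t2, ··b··> t3
  t2 = 0 → ∅
  t3 = 0 + (rec X. a.((a.X + 0\{a})\{a} + (b.(0 + X) + (b.0 + b.X)))) → ··a··> t1
Coarsest stable partition (strong bisimilarity classes):
  B0 = {s0, s3}
  B1 = {s1}
  B2 = {s2, t2}
  B3 = {t0, t3}
  B4 = {t1}
s0 ∈ B0, t0 ∈ B3 → different blocks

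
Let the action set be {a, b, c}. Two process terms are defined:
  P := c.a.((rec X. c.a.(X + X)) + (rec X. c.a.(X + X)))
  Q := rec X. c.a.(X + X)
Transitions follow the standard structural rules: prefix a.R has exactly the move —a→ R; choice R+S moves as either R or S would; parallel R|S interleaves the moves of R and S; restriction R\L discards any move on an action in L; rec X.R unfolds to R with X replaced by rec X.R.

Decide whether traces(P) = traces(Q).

Reachable graph of P (3 states):
  p0 = c.a.((rec X. c.a.(X + X)) + (rec X. c.a.(X + X))) | -c-> p1
  p1 = a.((rec X. c.a.(X + X)) + (rec X. c.a.(X + X))) | -a-> p2
  p2 = (rec X. c.a.(X + X)) + (rec X. c.a.(X + X)) | -c-> p1
Reachable graph of Q (3 states):
  q0 = rec X. c.a.(X + X) | -c-> q1
  q1 = a.((rec X. c.a.(X + X)) + (rec X. c.a.(X + X))) | -a-> q2
  q2 = (rec X. c.a.(X + X)) + (rec X. c.a.(X + X)) | -c-> q1
Bisimilarity quotient blocks:
  B0 = {p0, p2, q0, q2}
  B1 = {p1, q1}
p0 ∈ B0, q0 ∈ B0 → same block
Bisimilar ⇒ trace-equivalent.

trace-equivalent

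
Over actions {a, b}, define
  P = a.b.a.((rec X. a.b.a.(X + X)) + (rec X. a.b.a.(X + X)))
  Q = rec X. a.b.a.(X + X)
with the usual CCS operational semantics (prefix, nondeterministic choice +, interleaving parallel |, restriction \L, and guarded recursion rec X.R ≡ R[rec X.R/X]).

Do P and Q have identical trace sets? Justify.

traces(P) = traces(Q)

LTS(P): 4 reachable states
  s0 = a.b.a.((rec X. a.b.a.(X + X)) + (rec X. a.b.a.(X + X))) → --a--▸ s1
  s1 = b.a.((rec X. a.b.a.(X + X)) + (rec X. a.b.a.(X + X))) → --b--▸ s2
  s2 = a.((rec X. a.b.a.(X + X)) + (rec X. a.b.a.(X + X))) → --a--▸ s3
  s3 = (rec X. a.b.a.(X + X)) + (rec X. a.b.a.(X + X)) → --a--▸ s1
LTS(Q): 4 reachable states
  t0 = rec X. a.b.a.(X + X) → --a--▸ t1
  t1 = b.a.((rec X. a.b.a.(X + X)) + (rec X. a.b.a.(X + X))) → --b--▸ t2
  t2 = a.((rec X. a.b.a.(X + X)) + (rec X. a.b.a.(X + X))) → --a--▸ t3
  t3 = (rec X. a.b.a.(X + X)) + (rec X. a.b.a.(X + X)) → --a--▸ t1
Partition-refinement fixed point:
  B0 = {s0, s3, t0, t3}
  B1 = {s1, t1}
  B2 = {s2, t2}
s0 ∈ B0, t0 ∈ B0 → same block
Bisimilar ⇒ trace-equivalent.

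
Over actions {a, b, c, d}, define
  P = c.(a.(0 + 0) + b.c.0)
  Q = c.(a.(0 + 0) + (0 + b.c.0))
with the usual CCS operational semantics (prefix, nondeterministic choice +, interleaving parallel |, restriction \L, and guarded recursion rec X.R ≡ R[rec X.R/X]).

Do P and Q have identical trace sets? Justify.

trace-equivalent

Reachable graph of P (5 states):
  p0 = c.(a.(0 + 0) + b.c.0) ⊢ =c=> p1
  p1 = a.(0 + 0) + b.c.0 ⊢ =a=> p2, =b=> p3
  p2 = 0 + 0 ⊢ deadlocked
  p3 = c.0 ⊢ =c=> p4
  p4 = 0 ⊢ deadlocked
Reachable graph of Q (5 states):
  q0 = c.(a.(0 + 0) + (0 + b.c.0)) ⊢ =c=> q1
  q1 = a.(0 + 0) + (0 + b.c.0) ⊢ =a=> q2, =b=> q3
  q2 = 0 + 0 ⊢ deadlocked
  q3 = c.0 ⊢ =c=> q4
  q4 = 0 ⊢ deadlocked
Bisimilarity quotient blocks:
  B0 = {p0, q0}
  B1 = {p1, q1}
  B2 = {p2, p4, q2, q4}
  B3 = {p3, q3}
p0 ∈ B0, q0 ∈ B0 → same block
Bisimilar ⇒ trace-equivalent.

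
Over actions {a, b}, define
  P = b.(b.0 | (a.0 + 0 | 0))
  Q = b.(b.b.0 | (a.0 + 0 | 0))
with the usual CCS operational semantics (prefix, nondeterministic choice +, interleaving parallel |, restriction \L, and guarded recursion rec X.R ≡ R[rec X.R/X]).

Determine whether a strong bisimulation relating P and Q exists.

NO

LTS(P): 5 reachable states
  s0 = b.(b.0 | (a.0 + 0 | 0)) → ··b··> s1
  s1 = b.0 | (a.0 + 0 | 0) → ··a··> s2, ··b··> s3
  s2 = b.0 | 0 → ··b··> s4
  s3 = 0 | (a.0 + 0 | 0) → ··a··> s4
  s4 = 0 | 0 → stopped
LTS(Q): 7 reachable states
  t0 = b.(b.b.0 | (a.0 + 0 | 0)) → ··b··> t1
  t1 = b.b.0 | (a.0 + 0 | 0) → ··a··> t2, ··b··> t3
  t2 = b.b.0 | 0 → ··b··> t4
  t3 = b.0 | (a.0 + 0 | 0) → ··a··> t4, ··b··> t5
  t4 = b.0 | 0 → ··b··> t6
  t5 = 0 | (a.0 + 0 | 0) → ··a··> t6
  t6 = 0 | 0 → stopped
Coarsest stable partition (strong bisimilarity classes):
  B0 = {s0}
  B1 = {s1, t3}
  B2 = {s3, t5}
  B3 = {s4, t6}
  B4 = {s2, t4}
  B5 = {t0}
  B6 = {t1}
  B7 = {t2}
s0 ∈ B0, t0 ∈ B5 → different blocks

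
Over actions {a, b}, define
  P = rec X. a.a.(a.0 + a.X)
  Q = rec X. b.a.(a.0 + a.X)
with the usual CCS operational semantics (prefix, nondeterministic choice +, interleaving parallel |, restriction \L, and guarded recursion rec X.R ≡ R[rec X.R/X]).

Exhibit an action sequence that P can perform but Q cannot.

a

LTS(P): 4 reachable states
  s0 = rec X. a.a.(a.0 + a.X) → ··a··> s1
  s1 = a.(a.0 + a.(rec X. a.a.(a.0 + a.X))) → ··a··> s2
  s2 = a.0 + a.(rec X. a.a.(a.0 + a.X)) → ··a··> s0, ··a··> s3
  s3 = 0 → ∅
LTS(Q): 4 reachable states
  t0 = rec X. b.a.(a.0 + a.X) → ··b··> t1
  t1 = a.(a.0 + a.(rec X. b.a.(a.0 + a.X))) → ··a··> t2
  t2 = a.0 + a.(rec X. b.a.(a.0 + a.X)) → ··a··> t0, ··a··> t3
  t3 = 0 → ∅
Run σ = ⟨a⟩ on P: start {s0}
  after a @ step 1: {s1}
  ✓ P
Run σ = ⟨a⟩ on Q: start {t0}
  after a @ step 1: ∅  — Q cannot continue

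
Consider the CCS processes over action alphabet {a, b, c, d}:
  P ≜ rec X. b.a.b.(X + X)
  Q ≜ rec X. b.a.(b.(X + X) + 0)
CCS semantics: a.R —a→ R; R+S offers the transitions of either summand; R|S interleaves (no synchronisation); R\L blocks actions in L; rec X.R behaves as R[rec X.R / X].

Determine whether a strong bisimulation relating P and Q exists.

LTS(P): 4 reachable states
  s0 = rec X. b.a.b.(X + X) | -b-> s1
  s1 = a.b.((rec X. b.a.b.(X + X)) + (rec X. b.a.b.(X + X))) | -a-> s2
  s2 = b.((rec X. b.a.b.(X + X)) + (rec X. b.a.b.(X + X))) | -b-> s3
  s3 = (rec X. b.a.b.(X + X)) + (rec X. b.a.b.(X + X)) | -b-> s1
LTS(Q): 4 reachable states
  t0 = rec X. b.a.(b.(X + X) + 0) | -b-> t1
  t1 = a.(b.((rec X. b.a.(b.(X + X) + 0)) + (rec X. b.a.(b.(X + X) + 0))) + 0) | -a-> t2
  t2 = b.((rec X. b.a.(b.(X + X) + 0)) + (rec X. b.a.(b.(X + X) + 0))) + 0 | -b-> t3
  t3 = (rec X. b.a.(b.(X + X) + 0)) + (rec X. b.a.(b.(X + X) + 0)) | -b-> t1
Partition-refinement fixed point:
  B0 = {s0, s3, t0, t3}
  B1 = {s1, t1}
  B2 = {s2, t2}
s0 ∈ B0, t0 ∈ B0 → same block

YES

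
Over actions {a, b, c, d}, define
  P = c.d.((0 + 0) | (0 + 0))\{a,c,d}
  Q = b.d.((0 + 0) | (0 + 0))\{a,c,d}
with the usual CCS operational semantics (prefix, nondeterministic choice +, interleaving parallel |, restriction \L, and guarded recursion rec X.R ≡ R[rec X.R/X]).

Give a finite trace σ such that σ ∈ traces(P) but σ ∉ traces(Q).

c

LTS(P): 3 reachable states
  p0 = c.d.((0 + 0) | (0 + 0))\{a,c,d} | --c--▸ p1
  p1 = d.((0 + 0) | (0 + 0))\{a,c,d} | --d--▸ p2
  p2 = ((0 + 0) | (0 + 0))\{a,c,d} | stopped
LTS(Q): 3 reachable states
  q0 = b.d.((0 + 0) | (0 + 0))\{a,c,d} | --b--▸ q1
  q1 = d.((0 + 0) | (0 + 0))\{a,c,d} | --d--▸ q2
  q2 = ((0 + 0) | (0 + 0))\{a,c,d} | stopped
Executing c from P (initial set {p0}):
  [1] c ⇒ {p1}
  — P admits the full trace.
Executing c from Q (initial set {q0}):
  [1] c ⇒ ∅ (Q stuck)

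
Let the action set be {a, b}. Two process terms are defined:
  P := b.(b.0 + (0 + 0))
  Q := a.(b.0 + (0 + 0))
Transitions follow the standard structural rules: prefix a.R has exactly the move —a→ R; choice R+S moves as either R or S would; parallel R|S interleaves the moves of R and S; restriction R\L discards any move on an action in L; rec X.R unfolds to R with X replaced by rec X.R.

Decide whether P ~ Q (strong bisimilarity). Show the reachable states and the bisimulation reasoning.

P's transition system — 3 states:
  s0 = b.(b.0 + (0 + 0)) ⊢ ··b··> s1
  s1 = b.0 + (0 + 0) ⊢ ··b··> s2
  s2 = 0 ⊢ stopped
Q's transition system — 3 states:
  t0 = a.(b.0 + (0 + 0)) ⊢ ··a··> t1
  t1 = b.0 + (0 + 0) ⊢ ··b··> t2
  t2 = 0 ⊢ stopped
Bisimilarity quotient blocks:
  B0 = {s0}
  B1 = {s1, t1}
  B2 = {s2, t2}
  B3 = {t0}
s0 ∈ B0, t0 ∈ B3 → different blocks

NO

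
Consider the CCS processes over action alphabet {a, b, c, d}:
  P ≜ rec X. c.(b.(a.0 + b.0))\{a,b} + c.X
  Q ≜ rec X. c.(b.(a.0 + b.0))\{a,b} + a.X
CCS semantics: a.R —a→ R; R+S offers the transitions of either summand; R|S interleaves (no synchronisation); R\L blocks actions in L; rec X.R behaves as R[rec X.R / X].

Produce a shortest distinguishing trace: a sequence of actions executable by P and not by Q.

cc

LTS(P): 2 reachable states
  m0 = rec X. c.(b.(a.0 + b.0))\{a,b} + c.X → =c=> m0, =c=> m1
  m1 = (b.(a.0 + b.0))\{a,b} → (no moves)
LTS(Q): 2 reachable states
  n0 = rec X. c.(b.(a.0 + b.0))\{a,b} + a.X → =a=> n0, =c=> n1
  n1 = (b.(a.0 + b.0))\{a,b} → (no moves)
Executing cc from P (initial set {m0}):
  after c @ step 1: {m0, m1}
  after c @ step 2: {m0, m1}
  P completes σ.
Executing cc from Q (initial set {n0}):
  after c @ step 1: {n1}
  after c @ step 2: ∅  — Q cannot continue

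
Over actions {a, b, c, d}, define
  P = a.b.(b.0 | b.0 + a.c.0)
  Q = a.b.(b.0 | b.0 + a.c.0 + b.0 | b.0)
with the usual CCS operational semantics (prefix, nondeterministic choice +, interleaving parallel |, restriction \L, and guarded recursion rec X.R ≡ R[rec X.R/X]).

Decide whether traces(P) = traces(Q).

traces(P) = traces(Q)

Reachable graph of P (8 states):
  s0 = a.b.(b.0 | b.0 + a.c.0) :: =a=> s1
  s1 = b.(b.0 | b.0 + a.c.0) :: =b=> s2
  s2 = b.0 | b.0 + a.c.0 :: =a=> s3, =b=> s4, =b=> s5
  s3 = c.0 :: =c=> s6
  s4 = 0 | b.0 :: =b=> s7
  s5 = b.0 | 0 :: =b=> s7
  s6 = 0 :: ·
  s7 = 0 | 0 :: ·
Reachable graph of Q (8 states):
  t0 = a.b.(b.0 | b.0 + a.c.0 + b.0 | b.0) :: =a=> t1
  t1 = b.(b.0 | b.0 + a.c.0 + b.0 | b.0) :: =b=> t2
  t2 = b.0 | b.0 + a.c.0 + b.0 | b.0 :: =a=> t3, =b=> t4, =b=> t5
  t3 = c.0 :: =c=> t6
  t4 = 0 | b.0 :: =b=> t7
  t5 = b.0 | 0 :: =b=> t7
  t6 = 0 :: ·
  t7 = 0 | 0 :: ·
Coarsest stable partition (strong bisimilarity classes):
  B0 = {s0, t0}
  B1 = {s1, t1}
  B2 = {s2, t2}
  B3 = {s4, s5, t4, t5}
  B4 = {s6, s7, t6, t7}
  B5 = {s3, t3}
s0 ∈ B0, t0 ∈ B0 → same block
Bisimilar ⇒ trace-equivalent.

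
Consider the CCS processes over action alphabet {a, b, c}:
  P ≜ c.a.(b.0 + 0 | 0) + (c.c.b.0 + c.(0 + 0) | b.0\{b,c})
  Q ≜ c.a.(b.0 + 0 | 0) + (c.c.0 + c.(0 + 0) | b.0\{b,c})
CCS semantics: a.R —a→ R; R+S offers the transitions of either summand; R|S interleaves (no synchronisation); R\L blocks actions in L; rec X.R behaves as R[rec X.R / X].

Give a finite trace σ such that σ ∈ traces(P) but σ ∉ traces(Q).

ccb

P's transition system — 9 states:
  m0 = c.a.(b.0 + 0 | 0) + (c.c.b.0 + c.(0 + 0) | b.0\{b,c}) :: ··b··> m1, ··c··> m2, ··c··> m3, ··c··> m4
  m1 = c.(0 + 0) | 0\{b,c} :: ··c··> m5
  m2 = (0 + 0) | b.0\{b,c} :: ··b··> m5
  m3 = a.(b.0 + 0 | 0) :: ··a··> m6
  m4 = c.b.0 :: ··c··> m7
  m5 = (0 + 0) | 0\{b,c} :: stopped
  m6 = b.0 + 0 | 0 :: ··b··> m8
  m7 = b.0 :: ··b··> m8
  m8 = 0 :: stopped
Q's transition system — 8 states:
  n0 = c.a.(b.0 + 0 | 0) + (c.c.0 + c.(0 + 0) | b.0\{b,c}) :: ··b··> n1, ··c··> n2, ··c··> n3, ··c··> n4
  n1 = c.(0 + 0) | 0\{b,c} :: ··c··> n5
  n2 = (0 + 0) | b.0\{b,c} :: ··b··> n5
  n3 = a.(b.0 + 0 | 0) :: ··a··> n6
  n4 = c.0 :: ··c··> n7
  n5 = (0 + 0) | 0\{b,c} :: stopped
  n6 = b.0 + 0 | 0 :: ··b··> n7
  n7 = 0 :: stopped
Executing ccb from P (initial set {m0}):
  step 1 (c): {m2, m3, m4}
  step 2 (c): {m7}
  step 3 (b): {m8}
  — P admits the full trace.
Executing ccb from Q (initial set {n0}):
  step 1 (c): {n2, n3, n4}
  step 2 (c): {n7}
  step 3 (b): ∅  — Q cannot continue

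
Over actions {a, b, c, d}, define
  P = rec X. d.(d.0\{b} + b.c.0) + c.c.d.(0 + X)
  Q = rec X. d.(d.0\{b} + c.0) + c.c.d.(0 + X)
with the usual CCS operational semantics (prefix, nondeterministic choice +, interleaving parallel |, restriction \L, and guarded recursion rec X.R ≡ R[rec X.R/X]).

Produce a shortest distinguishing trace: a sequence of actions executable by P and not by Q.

db

P's transition system — 8 states:
  m0 = rec X. d.(d.0\{b} + b.c.0) + c.c.d.(0 + X) has moves =c=> m1, =d=> m2
  m1 = c.d.(0 + (rec X. d.(d.0\{b} + b.c.0) + c.c.d.(0 + X))) has moves =c=> m3
  m2 = d.0\{b} + b.c.0 has moves =b=> m4, =d=> m5
  m3 = d.(0 + (rec X. d.(d.0\{b} + b.c.0) + c.c.d.(0 + X))) has moves =d=> m6
  m4 = c.0 has moves =c=> m7
  m5 = 0\{b} has moves ∅
  m6 = 0 + (rec X. d.(d.0\{b} + b.c.0) + c.c.d.(0 + X)) has moves =c=> m1, =d=> m2
  m7 = 0 has moves ∅
Q's transition system — 7 states:
  n0 = rec X. d.(d.0\{b} + c.0) + c.c.d.(0 + X) has moves =c=> n1, =d=> n2
  n1 = c.d.(0 + (rec X. d.(d.0\{b} + c.0) + c.c.d.(0 + X))) has moves =c=> n3
  n2 = d.0\{b} + c.0 has moves =c=> n4, =d=> n5
  n3 = d.(0 + (rec X. d.(d.0\{b} + c.0) + c.c.d.(0 + X))) has moves =d=> n6
  n4 = 0 has moves ∅
  n5 = 0\{b} has moves ∅
  n6 = 0 + (rec X. d.(d.0\{b} + c.0) + c.c.d.(0 + X)) has moves =c=> n1, =d=> n2
Run σ = ⟨db⟩ on P: start {m0}
  [1] d ⇒ {m2}
  [2] b ⇒ {m4}
  — P admits the full trace.
Run σ = ⟨db⟩ on Q: start {n0}
  [1] d ⇒ {n2}
  [2] b ⇒ no successor for Q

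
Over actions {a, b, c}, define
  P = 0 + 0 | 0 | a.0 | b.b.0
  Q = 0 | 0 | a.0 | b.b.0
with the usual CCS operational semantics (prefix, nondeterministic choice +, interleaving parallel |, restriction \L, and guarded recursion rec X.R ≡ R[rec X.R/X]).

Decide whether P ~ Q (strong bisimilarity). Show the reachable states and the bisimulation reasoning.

YES

Reachable graph of P (6 states):
  p0 = 0 + 0 | 0 | a.0 | b.b.0 | -a-> p1, -b-> p2
  p1 = 0 | 0 | 0 | b.b.0 | -b-> p3
  p2 = 0 | 0 | a.0 | b.0 | -a-> p3, -b-> p4
  p3 = 0 | 0 | 0 | b.0 | -b-> p5
  p4 = 0 | 0 | a.0 | 0 | -a-> p5
  p5 = 0 | 0 | 0 | 0 | ·
Reachable graph of Q (6 states):
  q0 = 0 | 0 | a.0 | b.b.0 | -a-> q1, -b-> q2
  q1 = 0 | 0 | 0 | b.b.0 | -b-> q3
  q2 = 0 | 0 | a.0 | b.0 | -a-> q3, -b-> q4
  q3 = 0 | 0 | 0 | b.0 | -b-> q5
  q4 = 0 | 0 | a.0 | 0 | -a-> q5
  q5 = 0 | 0 | 0 | 0 | ·
Bisimilarity quotient blocks:
  B0 = {p0, q0}
  B1 = {p1, q1}
  B2 = {p3, q3}
  B3 = {p5, q5}
  B4 = {p2, q2}
  B5 = {p4, q4}
p0 ∈ B0, q0 ∈ B0 → same block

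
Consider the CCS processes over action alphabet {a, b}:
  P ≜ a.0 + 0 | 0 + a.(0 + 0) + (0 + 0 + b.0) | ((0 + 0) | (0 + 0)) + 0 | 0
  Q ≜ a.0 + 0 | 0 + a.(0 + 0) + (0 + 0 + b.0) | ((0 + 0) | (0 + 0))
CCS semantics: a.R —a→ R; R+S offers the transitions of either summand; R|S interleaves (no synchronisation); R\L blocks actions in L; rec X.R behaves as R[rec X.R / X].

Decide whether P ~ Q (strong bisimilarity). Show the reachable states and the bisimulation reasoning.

Reachable graph of P (4 states):
  s0 = a.0 + 0 | 0 + a.(0 + 0) + (0 + 0 + b.0) | ((0 + 0) | (0 + 0)) + 0 | 0 has moves ··a··> s1, ··a··> s2, ··b··> s3
  s1 = 0 has moves ∅
  s2 = 0 + 0 has moves ∅
  s3 = 0 | ((0 + 0) | (0 + 0)) has moves ∅
Reachable graph of Q (4 states):
  t0 = a.0 + 0 | 0 + a.(0 + 0) + (0 + 0 + b.0) | ((0 + 0) | (0 + 0)) has moves ··a··> t1, ··a··> t2, ··b··> t3
  t1 = 0 has moves ∅
  t2 = 0 + 0 has moves ∅
  t3 = 0 | ((0 + 0) | (0 + 0)) has moves ∅
Bisimilarity quotient blocks:
  B0 = {s0, t0}
  B1 = {s1, s2, s3, t1, t2, t3}
s0 ∈ B0, t0 ∈ B0 → same block

P ~ Q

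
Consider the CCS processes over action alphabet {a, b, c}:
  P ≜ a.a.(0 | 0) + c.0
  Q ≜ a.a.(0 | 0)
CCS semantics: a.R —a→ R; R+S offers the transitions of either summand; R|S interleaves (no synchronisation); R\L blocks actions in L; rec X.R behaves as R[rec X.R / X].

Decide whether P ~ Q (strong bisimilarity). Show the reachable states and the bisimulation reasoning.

P's transition system — 4 states:
  m0 = a.a.(0 | 0) + c.0 ⊢ —a→ m1, —c→ m2
  m1 = a.(0 | 0) ⊢ —a→ m3
  m2 = 0 ⊢ (no moves)
  m3 = 0 | 0 ⊢ (no moves)
Q's transition system — 3 states:
  n0 = a.a.(0 | 0) ⊢ —a→ n1
  n1 = a.(0 | 0) ⊢ —a→ n2
  n2 = 0 | 0 ⊢ (no moves)
Coarsest stable partition (strong bisimilarity classes):
  B0 = {m0}
  B1 = {m1, n1}
  B2 = {m2, m3, n2}
  B3 = {n0}
m0 ∈ B0, n0 ∈ B3 → different blocks

NO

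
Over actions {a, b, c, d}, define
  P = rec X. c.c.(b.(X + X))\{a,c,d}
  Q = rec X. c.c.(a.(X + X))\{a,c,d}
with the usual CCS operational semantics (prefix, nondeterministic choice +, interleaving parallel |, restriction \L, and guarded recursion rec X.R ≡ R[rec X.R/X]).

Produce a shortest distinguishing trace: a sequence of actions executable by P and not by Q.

ccb

LTS(P): 4 reachable states
  s0 = rec X. c.c.(b.(X + X))\{a,c,d} → -c-> s1
  s1 = c.(b.((rec X. c.c.(b.(X + X))\{a,c,d}) + (rec X. c.c.(b.(X + X))\{a,c,d})))\{a,c,d} → -c-> s2
  s2 = (b.((rec X. c.c.(b.(X + X))\{a,c,d}) + (rec X. c.c.(b.(X + X))\{a,c,d})))\{a,c,d} → -b-> s3
  s3 = ((rec X. c.c.(b.(X + X))\{a,c,d}) + (rec X. c.c.(b.(X + X))\{a,c,d}))\{a,c,d} → ·
LTS(Q): 3 reachable states
  t0 = rec X. c.c.(a.(X + X))\{a,c,d} → -c-> t1
  t1 = c.(a.((rec X. c.c.(a.(X + X))\{a,c,d}) + (rec X. c.c.(a.(X + X))\{a,c,d})))\{a,c,d} → -c-> t2
  t2 = (a.((rec X. c.c.(a.(X + X))\{a,c,d}) + (rec X. c.c.(a.(X + X))\{a,c,d})))\{a,c,d} → ·
Trace ⟨ccb⟩ through P, begin at {s0}:
  [1] c ⇒ {s1}
  [2] c ⇒ {s2}
  [3] b ⇒ {s3}
  P completes σ.
Trace ⟨ccb⟩ through Q, begin at {t0}:
  [1] c ⇒ {t1}
  [2] c ⇒ {t2}
  [3] b ⇒ ∅  — Q cannot continue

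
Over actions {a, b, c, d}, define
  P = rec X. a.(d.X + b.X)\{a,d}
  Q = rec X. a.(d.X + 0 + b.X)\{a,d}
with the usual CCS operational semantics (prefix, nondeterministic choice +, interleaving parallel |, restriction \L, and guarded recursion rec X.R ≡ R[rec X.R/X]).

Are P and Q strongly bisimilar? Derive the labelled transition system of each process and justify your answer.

YES

P's transition system — 3 states:
  u0 = rec X. a.(d.X + b.X)\{a,d} → ··a··> u1
  u1 = (d.(rec X. a.(d.X + b.X)\{a,d}) + b.(rec X. a.(d.X + b.X)\{a,d}))\{a,d} → ··b··> u2
  u2 = (rec X. a.(d.X + b.X)\{a,d})\{a,d} → stopped
Q's transition system — 3 states:
  v0 = rec X. a.(d.X + 0 + b.X)\{a,d} → ··a··> v1
  v1 = (d.(rec X. a.(d.X + 0 + b.X)\{a,d}) + 0 + b.(rec X. a.(d.X + 0 + b.X)\{a,d}))\{a,d} → ··b··> v2
  v2 = (rec X. a.(d.X + 0 + b.X)\{a,d})\{a,d} → stopped
Coarsest stable partition (strong bisimilarity classes):
  B0 = {u0, v0}
  B1 = {u1, v1}
  B2 = {u2, v2}
u0 ∈ B0, v0 ∈ B0 → same block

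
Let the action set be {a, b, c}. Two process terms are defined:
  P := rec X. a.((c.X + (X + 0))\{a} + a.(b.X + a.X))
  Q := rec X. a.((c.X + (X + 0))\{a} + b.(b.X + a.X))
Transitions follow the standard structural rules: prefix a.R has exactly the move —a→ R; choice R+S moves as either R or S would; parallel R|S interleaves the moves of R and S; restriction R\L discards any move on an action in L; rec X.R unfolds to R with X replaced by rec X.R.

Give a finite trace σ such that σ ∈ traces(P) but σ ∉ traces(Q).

aa

Reachable graph of P (4 states):
  m0 = rec X. a.((c.X + (X + 0))\{a} + a.(b.X + a.X)) | —a→ m1
  m1 = (c.(rec X. a.((c.X + (X + 0))\{a} + a.(b.X + a.X))) + ((rec X. a.((c.X + (X + 0))\{a} + a.(b.X + a.X))) + 0))\{a} + a.(b.(rec X. a.((c.X + (X + 0))\{a} + a.(b.X + a.X))) + a.(rec X. a.((c.X + (X + 0))\{a} + a.(b.X + a.X)))) | —a→ m2, —c→ m3
  m2 = b.(rec X. a.((c.X + (X + 0))\{a} + a.(b.X + a.X))) + a.(rec X. a.((c.X + (X + 0))\{a} + a.(b.X + a.X))) | —a→ m0, —b→ m0
  m3 = (rec X. a.((c.X + (X + 0))\{a} + a.(b.X + a.X)))\{a} | ·
Reachable graph of Q (4 states):
  n0 = rec X. a.((c.X + (X + 0))\{a} + b.(b.X + a.X)) | —a→ n1
  n1 = (c.(rec X. a.((c.X + (X + 0))\{a} + b.(b.X + a.X))) + ((rec X. a.((c.X + (X + 0))\{a} + b.(b.X + a.X))) + 0))\{a} + b.(b.(rec X. a.((c.X + (X + 0))\{a} + b.(b.X + a.X))) + a.(rec X. a.((c.X + (X + 0))\{a} + b.(b.X + a.X)))) | —b→ n2, —c→ n3
  n2 = b.(rec X. a.((c.X + (X + 0))\{a} + b.(b.X + a.X))) + a.(rec X. a.((c.X + (X + 0))\{a} + b.(b.X + a.X))) | —a→ n0, —b→ n0
  n3 = (rec X. a.((c.X + (X + 0))\{a} + b.(b.X + a.X)))\{a} | ·
Trace ⟨aa⟩ through P, begin at {m0}:
  step 1 (a): {m1}
  step 2 (a): {m2}
  P completes σ.
Trace ⟨aa⟩ through Q, begin at {n0}:
  step 1 (a): {n1}
  step 2 (a): ∅ (Q stuck)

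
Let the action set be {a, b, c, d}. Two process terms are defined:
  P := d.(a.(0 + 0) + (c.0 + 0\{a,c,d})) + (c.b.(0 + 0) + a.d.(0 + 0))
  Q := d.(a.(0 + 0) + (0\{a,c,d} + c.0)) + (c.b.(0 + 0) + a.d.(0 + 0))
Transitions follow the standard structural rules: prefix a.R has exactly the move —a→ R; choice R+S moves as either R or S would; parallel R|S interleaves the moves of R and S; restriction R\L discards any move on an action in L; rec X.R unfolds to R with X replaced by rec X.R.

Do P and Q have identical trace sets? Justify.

P's transition system — 6 states:
  s0 = d.(a.(0 + 0) + (c.0 + 0\{a,c,d})) + (c.b.(0 + 0) + a.d.(0 + 0)) → -a-> s1, -c-> s2, -d-> s3
  s1 = d.(0 + 0) → -d-> s4
  s2 = b.(0 + 0) → -b-> s4
  s3 = a.(0 + 0) + (c.0 + 0\{a,c,d}) → -a-> s4, -c-> s5
  s4 = 0 + 0 → deadlocked
  s5 = 0 → deadlocked
Q's transition system — 6 states:
  t0 = d.(a.(0 + 0) + (0\{a,c,d} + c.0)) + (c.b.(0 + 0) + a.d.(0 + 0)) → -a-> t1, -c-> t2, -d-> t3
  t1 = d.(0 + 0) → -d-> t4
  t2 = b.(0 + 0) → -b-> t4
  t3 = a.(0 + 0) + (0\{a,c,d} + c.0) → -a-> t4, -c-> t5
  t4 = 0 + 0 → deadlocked
  t5 = 0 → deadlocked
Coarsest stable partition (strong bisimilarity classes):
  B0 = {s0, t0}
  B1 = {s2, t2}
  B2 = {s4, s5, t4, t5}
  B3 = {s1, t1}
  B4 = {s3, t3}
s0 ∈ B0, t0 ∈ B0 → same block
Bisimilar ⇒ trace-equivalent.

traces(P) = traces(Q)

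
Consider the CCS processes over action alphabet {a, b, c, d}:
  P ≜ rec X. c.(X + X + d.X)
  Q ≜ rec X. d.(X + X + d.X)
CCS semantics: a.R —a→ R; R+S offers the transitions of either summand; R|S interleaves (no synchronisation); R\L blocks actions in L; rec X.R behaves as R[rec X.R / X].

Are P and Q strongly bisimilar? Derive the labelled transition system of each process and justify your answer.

not bisimilar

P's transition system — 2 states:
  s0 = rec X. c.(X + X + d.X) :: —c→ s1
  s1 = (rec X. c.(X + X + d.X)) + (rec X. c.(X + X + d.X)) + d.(rec X. c.(X + X + d.X)) :: —c→ s1, —d→ s0
Q's transition system — 2 states:
  t0 = rec X. d.(X + X + d.X) :: —d→ t1
  t1 = (rec X. d.(X + X + d.X)) + (rec X. d.(X + X + d.X)) + d.(rec X. d.(X + X + d.X)) :: —d→ t0, —d→ t1
Partition-refinement fixed point:
  B0 = {s0}
  B1 = {s1}
  B2 = {t0, t1}
s0 ∈ B0, t0 ∈ B2 → different blocks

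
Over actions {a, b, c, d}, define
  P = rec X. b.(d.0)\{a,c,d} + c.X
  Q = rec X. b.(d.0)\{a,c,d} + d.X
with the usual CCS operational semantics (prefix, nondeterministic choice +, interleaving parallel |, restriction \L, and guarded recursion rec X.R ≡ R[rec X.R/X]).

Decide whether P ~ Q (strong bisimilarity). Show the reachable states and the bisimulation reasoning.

Reachable graph of P (2 states):
  m0 = rec X. b.(d.0)\{a,c,d} + c.X | —b→ m1, —c→ m0
  m1 = (d.0)\{a,c,d} | ·
Reachable graph of Q (2 states):
  n0 = rec X. b.(d.0)\{a,c,d} + d.X | —b→ n1, —d→ n0
  n1 = (d.0)\{a,c,d} | ·
Coarsest stable partition (strong bisimilarity classes):
  B0 = {m0}
  B1 = {m1, n1}
  B2 = {n0}
m0 ∈ B0, n0 ∈ B2 → different blocks

P ≁ Q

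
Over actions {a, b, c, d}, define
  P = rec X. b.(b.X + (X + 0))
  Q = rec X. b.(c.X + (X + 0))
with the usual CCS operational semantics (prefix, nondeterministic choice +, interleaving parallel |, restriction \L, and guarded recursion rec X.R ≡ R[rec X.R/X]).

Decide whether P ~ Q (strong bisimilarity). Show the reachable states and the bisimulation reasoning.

not bisimilar

LTS(P): 2 reachable states
  u0 = rec X. b.(b.X + (X + 0)) has moves ··b··> u1
  u1 = b.(rec X. b.(b.X + (X + 0))) + ((rec X. b.(b.X + (X + 0))) + 0) has moves ··b··> u0, ··b··> u1
LTS(Q): 2 reachable states
  v0 = rec X. b.(c.X + (X + 0)) has moves ··b··> v1
  v1 = c.(rec X. b.(c.X + (X + 0))) + ((rec X. b.(c.X + (X + 0))) + 0) has moves ··b··> v1, ··c··> v0
Bisimilarity quotient blocks:
  B0 = {u0, u1}
  B1 = {v0}
  B2 = {v1}
u0 ∈ B0, v0 ∈ B1 → different blocks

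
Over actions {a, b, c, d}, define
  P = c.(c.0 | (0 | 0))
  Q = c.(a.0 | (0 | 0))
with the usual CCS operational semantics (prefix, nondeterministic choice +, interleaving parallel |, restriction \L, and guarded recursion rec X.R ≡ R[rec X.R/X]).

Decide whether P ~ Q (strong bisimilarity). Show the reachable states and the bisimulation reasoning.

P's transition system — 3 states:
  s0 = c.(c.0 | (0 | 0)) has moves —c→ s1
  s1 = c.0 | (0 | 0) has moves —c→ s2
  s2 = 0 | (0 | 0) has moves deadlocked
Q's transition system — 3 states:
  t0 = c.(a.0 | (0 | 0)) has moves —c→ t1
  t1 = a.0 | (0 | 0) has moves —a→ t2
  t2 = 0 | (0 | 0) has moves deadlocked
Bisimilarity quotient blocks:
  B0 = {s0}
  B1 = {s1}
  B2 = {s2, t2}
  B3 = {t0}
  B4 = {t1}
s0 ∈ B0, t0 ∈ B3 → different blocks

P ≁ Q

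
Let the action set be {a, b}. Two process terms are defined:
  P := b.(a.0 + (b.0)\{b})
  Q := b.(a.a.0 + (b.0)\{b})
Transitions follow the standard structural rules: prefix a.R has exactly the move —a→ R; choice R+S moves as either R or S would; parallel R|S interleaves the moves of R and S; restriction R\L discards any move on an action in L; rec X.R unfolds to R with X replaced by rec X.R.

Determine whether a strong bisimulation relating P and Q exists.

Reachable graph of P (3 states):
  s0 = b.(a.0 + (b.0)\{b}) | -b-> s1
  s1 = a.0 + (b.0)\{b} | -a-> s2
  s2 = 0 | deadlocked
Reachable graph of Q (4 states):
  t0 = b.(a.a.0 + (b.0)\{b}) | -b-> t1
  t1 = a.a.0 + (b.0)\{b} | -a-> t2
  t2 = a.0 | -a-> t3
  t3 = 0 | deadlocked
Bisimilarity quotient blocks:
  B0 = {s0}
  B1 = {s1, t2}
  B2 = {s2, t3}
  B3 = {t0}
  B4 = {t1}
s0 ∈ B0, t0 ∈ B3 → different blocks

P ≁ Q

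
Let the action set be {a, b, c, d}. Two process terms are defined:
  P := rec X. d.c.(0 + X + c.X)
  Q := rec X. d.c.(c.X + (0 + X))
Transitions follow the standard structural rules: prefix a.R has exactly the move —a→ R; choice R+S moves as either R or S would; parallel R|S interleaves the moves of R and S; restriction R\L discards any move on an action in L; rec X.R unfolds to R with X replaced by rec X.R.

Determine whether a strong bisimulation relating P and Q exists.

P's transition system — 3 states:
  s0 = rec X. d.c.(0 + X + c.X) → ··d··> s1
  s1 = c.(0 + (rec X. d.c.(0 + X + c.X)) + c.(rec X. d.c.(0 + X + c.X))) → ··c··> s2
  s2 = 0 + (rec X. d.c.(0 + X + c.X)) + c.(rec X. d.c.(0 + X + c.X)) → ··c··> s0, ··d··> s1
Q's transition system — 3 states:
  t0 = rec X. d.c.(c.X + (0 + X)) → ··d··> t1
  t1 = c.(c.(rec X. d.c.(c.X + (0 + X))) + (0 + (rec X. d.c.(c.X + (0 + X))))) → ··c··> t2
  t2 = c.(rec X. d.c.(c.X + (0 + X))) + (0 + (rec X. d.c.(c.X + (0 + X)))) → ··c··> t0, ··d··> t1
Partition-refinement fixed point:
  B0 = {s0, t0}
  B1 = {s1, t1}
  B2 = {s2, t2}
s0 ∈ B0, t0 ∈ B0 → same block

P ~ Q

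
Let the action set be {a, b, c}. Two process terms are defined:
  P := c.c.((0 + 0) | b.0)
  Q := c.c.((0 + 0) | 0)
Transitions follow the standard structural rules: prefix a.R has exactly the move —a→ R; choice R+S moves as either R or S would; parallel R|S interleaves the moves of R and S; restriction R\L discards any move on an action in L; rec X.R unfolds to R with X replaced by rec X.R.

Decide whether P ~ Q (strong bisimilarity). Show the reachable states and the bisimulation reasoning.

LTS(P): 4 reachable states
  p0 = c.c.((0 + 0) | b.0) → -c-> p1
  p1 = c.((0 + 0) | b.0) → -c-> p2
  p2 = (0 + 0) | b.0 → -b-> p3
  p3 = (0 + 0) | 0 → ∅
LTS(Q): 3 reachable states
  q0 = c.c.((0 + 0) | 0) → -c-> q1
  q1 = c.((0 + 0) | 0) → -c-> q2
  q2 = (0 + 0) | 0 → ∅
Bisimilarity quotient blocks:
  B0 = {p0}
  B1 = {p1}
  B2 = {p2}
  B3 = {p3, q2}
  B4 = {q0}
  B5 = {q1}
p0 ∈ B0, q0 ∈ B4 → different blocks

not bisimilar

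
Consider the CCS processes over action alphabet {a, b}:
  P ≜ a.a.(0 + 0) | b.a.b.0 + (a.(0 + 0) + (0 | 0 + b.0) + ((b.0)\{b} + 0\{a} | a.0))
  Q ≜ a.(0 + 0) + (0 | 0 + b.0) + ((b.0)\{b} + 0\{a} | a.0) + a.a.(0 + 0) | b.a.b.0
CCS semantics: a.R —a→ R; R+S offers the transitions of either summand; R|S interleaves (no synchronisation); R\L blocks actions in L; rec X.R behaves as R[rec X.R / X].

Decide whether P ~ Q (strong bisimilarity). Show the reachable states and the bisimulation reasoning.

LTS(P): 15 reachable states
  m0 = a.a.(0 + 0) | b.a.b.0 + (a.(0 + 0) + (0 | 0 + b.0) + ((b.0)\{b} + 0\{a} | a.0)) has moves -a-> m1, -a-> m2, -a-> m3, -b-> m4, -b-> m5
  m1 = 0 + 0 has moves stopped
  m2 = 0\{a} | 0 has moves stopped
  m3 = a.(0 + 0) | b.a.b.0 has moves -a-> m6, -b-> m7
  m4 = 0 has moves stopped
  m5 = a.a.(0 + 0) | a.b.0 has moves -a-> m7, -a-> m8
  m6 = (0 + 0) | b.a.b.0 has moves -b-> m9
  m7 = a.(0 + 0) | a.b.0 has moves -a-> m10, -a-> m9
  m8 = a.a.(0 + 0) | b.0 has moves -a-> m10, -b-> m11
  m9 = (0 + 0) | a.b.0 has moves -a-> m12
  m10 = a.(0 + 0) | b.0 has moves -a-> m12, -b-> m13
  m11 = a.a.(0 + 0) | 0 has moves -a-> m13
  m12 = (0 + 0) | b.0 has moves -b-> m14
  m13 = a.(0 + 0) | 0 has moves -a-> m14
  m14 = (0 + 0) | 0 has moves stopped
LTS(Q): 15 reachable states
  n0 = a.(0 + 0) + (0 | 0 + b.0) + ((b.0)\{b} + 0\{a} | a.0) + a.a.(0 + 0) | b.a.b.0 has moves -a-> n1, -a-> n2, -a-> n3, -b-> n4, -b-> n5
  n1 = 0 + 0 has moves stopped
  n2 = 0\{a} | 0 has moves stopped
  n3 = a.(0 + 0) | b.a.b.0 has moves -a-> n6, -b-> n7
  n4 = 0 has moves stopped
  n5 = a.a.(0 + 0) | a.b.0 has moves -a-> n7, -a-> n8
  n6 = (0 + 0) | b.a.b.0 has moves -b-> n9
  n7 = a.(0 + 0) | a.b.0 has moves -a-> n10, -a-> n9
  n8 = a.a.(0 + 0) | b.0 has moves -a-> n10, -b-> n11
  n9 = (0 + 0) | a.b.0 has moves -a-> n12
  n10 = a.(0 + 0) | b.0 has moves -a-> n12, -b-> n13
  n11 = a.a.(0 + 0) | 0 has moves -a-> n13
  n12 = (0 + 0) | b.0 has moves -b-> n14
  n13 = a.(0 + 0) | 0 has moves -a-> n14
  n14 = (0 + 0) | 0 has moves stopped
Bisimilarity quotient blocks:
  B0 = {m0, n0}
  B1 = {m3, n3}
  B2 = {m6, n6}
  B3 = {m9, n9}
  B4 = {m12, n12}
  B5 = {m1, m14, m2, m4, n1, n14, n2, n4}
  B6 = {m7, n7}
  B7 = {m10, n10}
  B8 = {m13, n13}
  B9 = {m5, n5}
  B10 = {m8, n8}
  B11 = {m11, n11}
m0 ∈ B0, n0 ∈ B0 → same block

P ~ Q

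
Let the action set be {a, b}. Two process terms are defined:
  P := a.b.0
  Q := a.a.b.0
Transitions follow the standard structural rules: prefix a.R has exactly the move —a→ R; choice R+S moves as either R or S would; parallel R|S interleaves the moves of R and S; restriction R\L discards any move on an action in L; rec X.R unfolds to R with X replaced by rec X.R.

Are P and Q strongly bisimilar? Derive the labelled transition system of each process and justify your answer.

P ≁ Q

Reachable graph of P (3 states):
  p0 = a.b.0 has moves --a--▸ p1
  p1 = b.0 has moves --b--▸ p2
  p2 = 0 has moves deadlocked
Reachable graph of Q (4 states):
  q0 = a.a.b.0 has moves --a--▸ q1
  q1 = a.b.0 has moves --a--▸ q2
  q2 = b.0 has moves --b--▸ q3
  q3 = 0 has moves deadlocked
Bisimilarity quotient blocks:
  B0 = {p0, q1}
  B1 = {p1, q2}
  B2 = {p2, q3}
  B3 = {q0}
p0 ∈ B0, q0 ∈ B3 → different blocks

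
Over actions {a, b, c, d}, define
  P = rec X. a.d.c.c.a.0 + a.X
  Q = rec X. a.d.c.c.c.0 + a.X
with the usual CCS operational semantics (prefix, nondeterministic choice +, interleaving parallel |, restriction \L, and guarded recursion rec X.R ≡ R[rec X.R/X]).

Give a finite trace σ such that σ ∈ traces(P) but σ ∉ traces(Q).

adcca

LTS(P): 6 reachable states
  m0 = rec X. a.d.c.c.a.0 + a.X has moves —a→ m0, —a→ m1
  m1 = d.c.c.a.0 has moves —d→ m2
  m2 = c.c.a.0 has moves —c→ m3
  m3 = c.a.0 has moves —c→ m4
  m4 = a.0 has moves —a→ m5
  m5 = 0 has moves stopped
LTS(Q): 6 reachable states
  n0 = rec X. a.d.c.c.c.0 + a.X has moves —a→ n0, —a→ n1
  n1 = d.c.c.c.0 has moves —d→ n2
  n2 = c.c.c.0 has moves —c→ n3
  n3 = c.c.0 has moves —c→ n4
  n4 = c.0 has moves —c→ n5
  n5 = 0 has moves stopped
Run σ = ⟨adcca⟩ on P: start {m0}
  [1] a ⇒ {m0, m1}
  [2] d ⇒ {m2}
  [3] c ⇒ {m3}
  [4] c ⇒ {m4}
  [5] a ⇒ {m5}
  — P admits the full trace.
Run σ = ⟨adcca⟩ on Q: start {n0}
  [1] a ⇒ {n0, n1}
  [2] d ⇒ {n2}
  [3] c ⇒ {n3}
  [4] c ⇒ {n4}
  [5] a ⇒ ∅  — Q cannot continue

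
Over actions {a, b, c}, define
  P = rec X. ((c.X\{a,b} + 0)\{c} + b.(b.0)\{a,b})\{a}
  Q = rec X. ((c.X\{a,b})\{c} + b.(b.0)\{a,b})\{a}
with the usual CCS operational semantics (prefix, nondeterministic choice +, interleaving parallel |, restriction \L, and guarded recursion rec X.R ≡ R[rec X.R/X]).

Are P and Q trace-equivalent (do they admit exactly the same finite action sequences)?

LTS(P): 2 reachable states
  p0 = rec X. ((c.X\{a,b} + 0)\{c} + b.(b.0)\{a,b})\{a} | -b-> p1
  p1 = (b.0)\{a,b}\{a} | ·
LTS(Q): 2 reachable states
  q0 = rec X. ((c.X\{a,b})\{c} + b.(b.0)\{a,b})\{a} | -b-> q1
  q1 = (b.0)\{a,b}\{a} | ·
Coarsest stable partition (strong bisimilarity classes):
  B0 = {p0, q0}
  B1 = {p1, q1}
p0 ∈ B0, q0 ∈ B0 → same block
Bisimilar ⇒ trace-equivalent.

YES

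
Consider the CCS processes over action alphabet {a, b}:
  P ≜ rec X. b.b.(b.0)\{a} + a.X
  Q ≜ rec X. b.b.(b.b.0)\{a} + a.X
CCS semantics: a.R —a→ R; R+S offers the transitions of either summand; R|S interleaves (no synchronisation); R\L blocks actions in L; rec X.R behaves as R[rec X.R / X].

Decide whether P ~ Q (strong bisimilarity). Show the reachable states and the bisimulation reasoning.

NO

Reachable graph of P (4 states):
  p0 = rec X. b.b.(b.0)\{a} + a.X ⊢ =a=> p0, =b=> p1
  p1 = b.(b.0)\{a} ⊢ =b=> p2
  p2 = (b.0)\{a} ⊢ =b=> p3
  p3 = 0\{a} ⊢ ·
Reachable graph of Q (5 states):
  q0 = rec X. b.b.(b.b.0)\{a} + a.X ⊢ =a=> q0, =b=> q1
  q1 = b.(b.b.0)\{a} ⊢ =b=> q2
  q2 = (b.b.0)\{a} ⊢ =b=> q3
  q3 = (b.0)\{a} ⊢ =b=> q4
  q4 = 0\{a} ⊢ ·
Coarsest stable partition (strong bisimilarity classes):
  B0 = {p0}
  B1 = {p1, q2}
  B2 = {p2, q3}
  B3 = {p3, q4}
  B4 = {q0}
  B5 = {q1}
p0 ∈ B0, q0 ∈ B4 → different blocks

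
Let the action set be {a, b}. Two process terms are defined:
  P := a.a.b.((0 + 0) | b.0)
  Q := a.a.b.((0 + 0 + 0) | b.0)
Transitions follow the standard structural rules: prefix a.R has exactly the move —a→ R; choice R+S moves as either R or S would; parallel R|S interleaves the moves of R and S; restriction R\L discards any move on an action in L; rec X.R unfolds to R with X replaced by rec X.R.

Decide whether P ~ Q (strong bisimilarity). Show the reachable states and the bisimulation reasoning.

P's transition system — 5 states:
  u0 = a.a.b.((0 + 0) | b.0) has moves ··a··> u1
  u1 = a.b.((0 + 0) | b.0) has moves ··a··> u2
  u2 = b.((0 + 0) | b.0) has moves ··b··> u3
  u3 = (0 + 0) | b.0 has moves ··b··> u4
  u4 = (0 + 0) | 0 has moves deadlocked
Q's transition system — 5 states:
  v0 = a.a.b.((0 + 0 + 0) | b.0) has moves ··a··> v1
  v1 = a.b.((0 + 0 + 0) | b.0) has moves ··a··> v2
  v2 = b.((0 + 0 + 0) | b.0) has moves ··b··> v3
  v3 = (0 + 0 + 0) | b.0 has moves ··b··> v4
  v4 = (0 + 0 + 0) | 0 has moves deadlocked
Partition-refinement fixed point:
  B0 = {u0, v0}
  B1 = {u1, v1}
  B2 = {u2, v2}
  B3 = {u3, v3}
  B4 = {u4, v4}
u0 ∈ B0, v0 ∈ B0 → same block

YES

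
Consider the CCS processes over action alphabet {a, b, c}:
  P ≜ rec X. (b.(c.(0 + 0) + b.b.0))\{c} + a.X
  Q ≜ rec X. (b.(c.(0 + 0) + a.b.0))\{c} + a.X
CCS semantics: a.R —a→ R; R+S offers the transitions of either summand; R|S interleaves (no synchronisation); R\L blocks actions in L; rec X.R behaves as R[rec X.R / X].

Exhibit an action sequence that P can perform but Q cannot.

bb

LTS(P): 4 reachable states
  p0 = rec X. (b.(c.(0 + 0) + b.b.0))\{c} + a.X has moves —a→ p0, —b→ p1
  p1 = (c.(0 + 0) + b.b.0)\{c} has moves —b→ p2
  p2 = (b.0)\{c} has moves —b→ p3
  p3 = 0\{c} has moves (no moves)
LTS(Q): 4 reachable states
  q0 = rec X. (b.(c.(0 + 0) + a.b.0))\{c} + a.X has moves —a→ q0, —b→ q1
  q1 = (c.(0 + 0) + a.b.0)\{c} has moves —a→ q2
  q2 = (b.0)\{c} has moves —b→ q3
  q3 = 0\{c} has moves (no moves)
Executing bb from P (initial set {p0}):
  [1] b ⇒ {p1}
  [2] b ⇒ {p2}
  P completes σ.
Executing bb from Q (initial set {q0}):
  [1] b ⇒ {q1}
  [2] b ⇒ no successor for Q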